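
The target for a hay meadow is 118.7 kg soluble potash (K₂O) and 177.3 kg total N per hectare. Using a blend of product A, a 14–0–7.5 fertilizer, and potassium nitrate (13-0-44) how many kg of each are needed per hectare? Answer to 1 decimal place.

Per-hectare balance (a = product A, b = potassium nitrate):
K₂O: 0.075·a + 0.44·b = 118.7
N: 0.14·a + 0.13·b = 177.3
From row1: a = (118.7 − 0.44·b) / 0.075.
Into row2: 0.14·(118.7 − 0.44·b)/0.075 + 0.13·b = 177.3 → b = 64.0405, a = 1206.96.

1207.0 kg product A, 64.0 kg potassium nitrate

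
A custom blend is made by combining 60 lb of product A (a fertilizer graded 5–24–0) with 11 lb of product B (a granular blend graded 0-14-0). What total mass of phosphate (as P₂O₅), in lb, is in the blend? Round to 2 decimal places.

15.94 lb P₂O₅

P₂O₅ mass = 24%×60 + 14%×11 = 15.94 lb.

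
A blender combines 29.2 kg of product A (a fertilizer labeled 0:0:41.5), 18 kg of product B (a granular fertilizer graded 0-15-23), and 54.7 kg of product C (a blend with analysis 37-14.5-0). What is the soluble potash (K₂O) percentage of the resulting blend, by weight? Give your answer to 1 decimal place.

Total mass = 29.2 + 18 + 54.7 = 101.9 kg.
K₂O mass = 41.5%×29.2 + 23%×18 + 0%×54.7 = 16.258 kg.
% K₂O = 16.258 / 101.9 = 15.9549%.

16.0% K₂O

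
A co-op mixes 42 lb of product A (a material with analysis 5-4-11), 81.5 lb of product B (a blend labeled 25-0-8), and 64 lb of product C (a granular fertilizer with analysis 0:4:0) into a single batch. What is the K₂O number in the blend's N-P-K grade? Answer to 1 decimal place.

5.9% K₂O

Total mass = 42 + 81.5 + 64 = 187.5 lb.
K₂O mass = 11%×42 + 8%×81.5 + 0%×64 = 11.14 lb.
% K₂O = 11.14 / 187.5 = 5.94133%.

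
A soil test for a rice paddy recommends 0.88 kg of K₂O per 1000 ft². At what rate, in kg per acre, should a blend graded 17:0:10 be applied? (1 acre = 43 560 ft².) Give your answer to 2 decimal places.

383.33 kg of product per acre

Product per 1000 ft² = 0.88 / 10% = 8.8 kg.
Convert to per acre: 8.8 × 43.56 = 383.328 kg.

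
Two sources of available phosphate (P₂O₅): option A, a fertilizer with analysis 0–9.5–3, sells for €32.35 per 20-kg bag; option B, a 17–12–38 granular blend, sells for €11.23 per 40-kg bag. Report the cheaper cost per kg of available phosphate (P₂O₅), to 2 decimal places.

€2.34 per kg P₂O₅ (option B)

option A: P₂O₅ per bag = 20 × 9.5% = 1.9 kg; cost = 32.35 / 1.9 = €17.0263/kg P₂O₅.
option B: P₂O₅ per bag = 40 × 12% = 4.8 kg; cost = 11.23 / 4.8 = €2.3396/kg P₂O₅.
option B is cheaper.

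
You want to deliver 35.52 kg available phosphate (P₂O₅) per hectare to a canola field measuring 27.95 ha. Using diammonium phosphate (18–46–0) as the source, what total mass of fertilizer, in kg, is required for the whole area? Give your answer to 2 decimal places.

Product per hectare = 35.52 / 46% = 77.2174 kg.
Total product = 77.2174 × 27.95 = 2158.226 kg.

2158.23 kg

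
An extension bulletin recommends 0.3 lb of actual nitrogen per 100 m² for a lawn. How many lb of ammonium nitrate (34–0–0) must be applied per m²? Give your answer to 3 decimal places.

Product per 100 m² = 0.3 / 34% = 0.882353 lb.
Convert to per m²: 0.882353 × 0.01 = 0.00882353 lb.

0.009 lb of product per sq m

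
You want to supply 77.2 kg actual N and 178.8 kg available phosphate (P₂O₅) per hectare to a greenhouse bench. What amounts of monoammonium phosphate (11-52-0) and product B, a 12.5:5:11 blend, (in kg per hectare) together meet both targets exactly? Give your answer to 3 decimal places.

Per-hectare balance (a = monoammonium phosphate, b = product B):
N: 0.11·a + 0.125·b = 77.2
P₂O₅: 0.52·a + 0.05·b = 178.8
From row1: a = (77.2 − 0.125·b) / 0.11.
Into row2: 0.52·(77.2 − 0.125·b)/0.11 + 0.05·b = 178.8 → b = 344.13445, a = 310.7563.

310.756 kg monoammonium phosphate, 344.134 kg product B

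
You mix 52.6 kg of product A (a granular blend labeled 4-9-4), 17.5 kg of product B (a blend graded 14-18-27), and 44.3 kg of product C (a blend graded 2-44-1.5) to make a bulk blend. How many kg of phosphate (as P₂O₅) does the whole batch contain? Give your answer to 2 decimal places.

27.38 kg P₂O₅

P₂O₅ mass = 9%×52.6 + 18%×17.5 + 44%×44.3 = 27.376 kg.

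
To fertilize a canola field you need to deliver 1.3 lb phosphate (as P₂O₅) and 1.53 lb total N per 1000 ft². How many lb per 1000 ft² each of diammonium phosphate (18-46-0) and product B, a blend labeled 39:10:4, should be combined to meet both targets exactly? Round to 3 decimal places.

Let a = lb of diammonium phosphate, b = lb of product B (per 1000 ft²).
P₂O₅: 0.46·a + 0.1·b = 1.3
N: 0.18·a + 0.39·b = 1.53
Solving simultaneously: a = 2.19331, b = 2.91078.

2.193 lb diammonium phosphate, 2.911 lb product B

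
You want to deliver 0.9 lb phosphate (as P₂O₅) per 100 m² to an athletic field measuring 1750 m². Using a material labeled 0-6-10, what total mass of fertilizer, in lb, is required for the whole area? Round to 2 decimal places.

262.50 lb

Product per 100 m² = 0.9 / 6% = 15 lb.
Total product = 15 × 1750 / 100 = 262.5 lb.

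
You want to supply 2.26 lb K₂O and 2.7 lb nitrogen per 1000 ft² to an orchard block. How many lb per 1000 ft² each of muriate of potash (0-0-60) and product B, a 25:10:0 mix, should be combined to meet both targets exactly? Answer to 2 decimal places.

3.77 lb muriate of potash, 10.80 lb product B

With a, b = lb per 1000 ft² of muriate of potash and product B:
K₂O: 0.6·a + 0·b = 2.26
N: 0·a + 0.25·b = 2.7
Solving simultaneously: a = 3.76667, b = 10.8.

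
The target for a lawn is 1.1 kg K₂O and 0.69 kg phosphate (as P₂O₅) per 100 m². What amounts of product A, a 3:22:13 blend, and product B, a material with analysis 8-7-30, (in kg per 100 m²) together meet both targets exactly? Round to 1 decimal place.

2.3 kg product A, 2.7 kg product B

Per-100 m² balance (a = product A, b = product B):
K₂O: 0.13·a + 0.3·b = 1.1
P₂O₅: 0.22·a + 0.07·b = 0.69
Solving simultaneously: a = 2.28471, b = 2.67663.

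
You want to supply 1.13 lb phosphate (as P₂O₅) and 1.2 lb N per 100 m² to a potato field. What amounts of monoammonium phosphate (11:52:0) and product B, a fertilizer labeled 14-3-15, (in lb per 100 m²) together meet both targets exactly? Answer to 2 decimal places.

1.76 lb monoammonium phosphate, 7.19 lb product B

Let a = lb of monoammonium phosphate, b = lb of product B (per 100 m²).
P₂O₅: 0.52·a + 0.03·b = 1.13
N: 0.11·a + 0.14·b = 1.2
From row1: a = (1.13 − 0.03·b) / 0.52.
Into row2: 0.11·(1.13 − 0.03·b)/0.52 + 0.14·b = 1.2 → b = 7.18993, a = 1.75827.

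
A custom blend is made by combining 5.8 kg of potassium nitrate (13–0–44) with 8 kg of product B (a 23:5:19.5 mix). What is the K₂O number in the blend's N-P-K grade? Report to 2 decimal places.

29.80% K₂O

Total mass = 5.8 + 8 = 13.8 kg.
K₂O mass = 44%×5.8 + 19.5%×8 = 4.112 kg.
% K₂O = 4.112 / 13.8 = 29.7971%.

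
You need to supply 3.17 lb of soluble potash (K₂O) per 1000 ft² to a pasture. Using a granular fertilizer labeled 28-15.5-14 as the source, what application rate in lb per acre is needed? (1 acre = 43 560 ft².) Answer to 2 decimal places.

Product per 1000 ft² = 3.17 / 14% = 22.6429 lb.
Convert to per acre: 22.6429 × 43.56 = 986.323 lb.

986.32 lb of product per acre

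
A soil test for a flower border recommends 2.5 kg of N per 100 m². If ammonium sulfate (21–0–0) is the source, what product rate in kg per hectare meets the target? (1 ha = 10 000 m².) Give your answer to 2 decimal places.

Product per 100 m² = 2.5 / 21% = 11.9048 kg.
Convert to per hectare: 11.9048 × 100 = 1190.476 kg.

1190.48 kg of product per hectare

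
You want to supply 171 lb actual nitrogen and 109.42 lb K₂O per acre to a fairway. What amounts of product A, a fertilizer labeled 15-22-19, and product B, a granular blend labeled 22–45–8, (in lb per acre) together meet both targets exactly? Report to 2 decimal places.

With a, b = lb per acre of product A and product B:
N: 0.15·a + 0.22·b = 171
K₂O: 0.19·a + 0.08·b = 109.42
Solving simultaneously: a = 348.738, b = 539.497.

348.74 lb product A, 539.50 lb product B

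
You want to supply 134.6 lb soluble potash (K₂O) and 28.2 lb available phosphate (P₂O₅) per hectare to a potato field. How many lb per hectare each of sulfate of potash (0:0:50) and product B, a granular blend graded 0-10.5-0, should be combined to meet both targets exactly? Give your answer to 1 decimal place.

Per-hectare balance (a = sulfate of potash, b = product B):
K₂O: 0.5·a + 0·b = 134.6
P₂O₅: 0·a + 0.105·b = 28.2
Solving simultaneously: a = 269.2, b = 268.571.

269.2 lb sulfate of potash, 268.6 lb product B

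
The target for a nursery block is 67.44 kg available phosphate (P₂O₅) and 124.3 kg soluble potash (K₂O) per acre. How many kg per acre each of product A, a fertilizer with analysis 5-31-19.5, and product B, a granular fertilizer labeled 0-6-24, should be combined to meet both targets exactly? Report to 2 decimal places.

Let a = kg of product A, b = kg of product B (per acre).
P₂O₅: 0.31·a + 0.06·b = 67.44
K₂O: 0.195·a + 0.24·b = 124.3
From row1: a = (67.44 − 0.06·b) / 0.31.
Into row2: 0.195·(67.44 − 0.06·b)/0.31 + 0.24·b = 124.3 → b = 404.8198, a = 139.196.

139.20 kg product A, 404.82 kg product B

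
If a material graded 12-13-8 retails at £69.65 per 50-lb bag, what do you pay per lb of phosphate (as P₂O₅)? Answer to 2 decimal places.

£10.72 per lb P₂O₅

P₂O₅ in bag = 50 × 13% = 6.5 lb.
Cost per lb P₂O₅ = £69.65 / 6.5 = £10.7154.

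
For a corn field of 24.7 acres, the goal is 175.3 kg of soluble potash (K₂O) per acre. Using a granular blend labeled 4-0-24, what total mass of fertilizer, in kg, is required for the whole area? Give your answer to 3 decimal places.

18041.292 kg

Product per acre = 175.3 / 24% = 730.417 kg.
Total product = 730.417 × 24.7 = 18041.2917 kg.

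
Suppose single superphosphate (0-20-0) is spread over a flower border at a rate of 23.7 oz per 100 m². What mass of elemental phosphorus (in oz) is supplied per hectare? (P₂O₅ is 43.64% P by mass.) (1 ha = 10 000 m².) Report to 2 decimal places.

P₂O₅ per 100 m² = 23.7 × 20% = 4.74 oz.
Elemental P = 4.74 × 0.4364 = 2.06854 oz per 100 m².
Convert to per hectare: 2.06854 × 100 = 206.854 oz.

206.85 oz P per hectare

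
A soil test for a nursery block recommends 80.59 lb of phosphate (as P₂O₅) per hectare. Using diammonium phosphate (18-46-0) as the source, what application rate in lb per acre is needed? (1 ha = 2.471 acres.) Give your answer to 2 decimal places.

70.90 lb of product per acre

Product per hectare = 80.59 / 46% = 175.196 lb.
Convert to per acre: 175.196 × 0.404694 = 70.9007 lb.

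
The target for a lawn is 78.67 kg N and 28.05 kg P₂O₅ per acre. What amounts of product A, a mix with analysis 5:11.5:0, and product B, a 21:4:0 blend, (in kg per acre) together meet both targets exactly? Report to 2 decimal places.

123.87 kg product A, 345.13 kg product B

With a, b = kg per acre of product A and product B:
N: 0.05·a + 0.21·b = 78.67
P₂O₅: 0.115·a + 0.04·b = 28.05
Solving simultaneously: a = 123.869, b = 345.126.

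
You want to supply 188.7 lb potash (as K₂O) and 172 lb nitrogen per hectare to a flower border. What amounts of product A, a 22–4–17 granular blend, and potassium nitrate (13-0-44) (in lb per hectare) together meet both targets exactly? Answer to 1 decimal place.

Per-hectare balance (a = product A, b = potassium nitrate):
K₂O: 0.17·a + 0.44·b = 188.7
N: 0.22·a + 0.13·b = 172
Solving simultaneously: a = 684.726, b = 164.311.

684.7 lb product A, 164.3 lb potassium nitrate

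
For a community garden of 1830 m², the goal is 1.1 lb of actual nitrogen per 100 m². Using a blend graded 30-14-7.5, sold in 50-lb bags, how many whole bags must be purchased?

2 bags

Product per 100 m² = 1.1 / 30% = 3.66667 lb.
Total product = 3.66667 × 1830 / 100 = 67.1 lb.
Bags = ⌈67.1 / 50⌉ = 2.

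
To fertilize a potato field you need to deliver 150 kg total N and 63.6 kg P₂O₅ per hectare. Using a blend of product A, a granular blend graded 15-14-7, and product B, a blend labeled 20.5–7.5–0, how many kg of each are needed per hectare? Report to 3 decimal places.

Let a = kg of product A, b = kg of product B (per hectare).
N: 0.15·a + 0.205·b = 150
P₂O₅: 0.14·a + 0.075·b = 63.6
Eliminate b: (row1) − 0.205/0.075·(row2) → -0.232667·a = -23.84, so a = 102.4642.
Then b = (63.6 − 0.14·102.4642) / 0.075 = 656.7335.

102.464 kg product A, 656.734 kg product B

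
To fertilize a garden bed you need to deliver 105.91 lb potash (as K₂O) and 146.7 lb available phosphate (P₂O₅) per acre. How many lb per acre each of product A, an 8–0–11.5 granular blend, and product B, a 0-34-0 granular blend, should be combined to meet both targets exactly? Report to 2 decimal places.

920.96 lb product A, 431.47 lb product B

Let a = lb of product A, b = lb of product B (per acre).
K₂O: 0.115·a + 0·b = 105.91
P₂O₅: 0·a + 0.34·b = 146.7
Solving simultaneously: a = 920.957, b = 431.471.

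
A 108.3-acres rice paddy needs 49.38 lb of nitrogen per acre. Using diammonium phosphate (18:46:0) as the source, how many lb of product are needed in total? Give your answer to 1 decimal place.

Product per acre = 49.38 / 18% = 274.333 lb.
Total product = 274.333 × 108.3 = 29710.3 lb.

29710.3 lb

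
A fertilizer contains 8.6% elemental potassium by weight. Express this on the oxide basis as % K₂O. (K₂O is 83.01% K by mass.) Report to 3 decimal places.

10.360% K₂O

%K₂O = 8.6 / 0.8301 = 10.3602%.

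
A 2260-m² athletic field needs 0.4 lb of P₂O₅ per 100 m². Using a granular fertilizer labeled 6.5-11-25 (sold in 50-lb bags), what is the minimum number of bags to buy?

Product per 100 m² = 0.4 / 11% = 3.63636 lb.
Total product = 3.63636 × 2260 / 100 = 82.1818 lb.
Bags = ⌈82.1818 / 50⌉ = 2.

2 bags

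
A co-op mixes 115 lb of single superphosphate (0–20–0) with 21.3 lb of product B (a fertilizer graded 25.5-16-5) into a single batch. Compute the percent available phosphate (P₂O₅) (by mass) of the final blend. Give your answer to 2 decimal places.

19.37% P₂O₅

Total mass = 115 + 21.3 = 136.3 lb.
P₂O₅ mass = 20%×115 + 16%×21.3 = 26.408 lb.
% P₂O₅ = 26.408 / 136.3 = 19.3749%.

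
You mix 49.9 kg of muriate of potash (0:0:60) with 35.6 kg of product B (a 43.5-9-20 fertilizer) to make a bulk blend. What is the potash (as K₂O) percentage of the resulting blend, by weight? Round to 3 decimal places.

Total mass = 49.9 + 35.6 = 85.5 kg.
K₂O mass = 60%×49.9 + 20%×35.6 = 37.06 kg.
% K₂O = 37.06 / 85.5 = 43.34503%.

43.345% K₂O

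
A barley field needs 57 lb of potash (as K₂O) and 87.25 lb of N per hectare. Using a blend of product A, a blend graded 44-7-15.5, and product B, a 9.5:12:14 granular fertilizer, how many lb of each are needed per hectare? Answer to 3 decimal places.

Let a = lb of product A, b = lb of product B (per hectare).
K₂O: 0.155·a + 0.14·b = 57
N: 0.44·a + 0.095·b = 87.25
Eliminate b: (row1) − 0.14/0.095·(row2) → -0.493421·a = -71.5789, so a = 145.0667.
Then b = (87.25 − 0.44·145.0667) / 0.095 = 246.5333.

145.067 lb product A, 246.533 lb product B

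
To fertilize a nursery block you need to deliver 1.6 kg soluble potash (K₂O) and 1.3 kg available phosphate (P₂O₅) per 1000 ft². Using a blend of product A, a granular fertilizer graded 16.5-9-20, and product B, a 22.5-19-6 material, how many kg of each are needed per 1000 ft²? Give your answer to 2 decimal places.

6.93 kg product A, 3.56 kg product B

With a, b = kg per 1000 ft² of product A and product B:
K₂O: 0.2·a + 0.06·b = 1.6
P₂O₅: 0.09·a + 0.19·b = 1.3
Eliminate a: (row1) − 0.2/0.09·(row2) → -0.362222·b = -1.28889, so b = 3.55828.
Back-substitute: a = (1.6 − 0.06·3.55828) / 0.2 = 6.93252.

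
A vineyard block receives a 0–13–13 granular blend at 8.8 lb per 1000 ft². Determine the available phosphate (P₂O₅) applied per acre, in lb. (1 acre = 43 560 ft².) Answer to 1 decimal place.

49.8 lb P₂O₅ per acre

P₂O₅ per 1000 ft² = 8.8 × 13% = 1.144 lb.
Convert to per acre: 1.144 × 43.56 = 49.8326 lb.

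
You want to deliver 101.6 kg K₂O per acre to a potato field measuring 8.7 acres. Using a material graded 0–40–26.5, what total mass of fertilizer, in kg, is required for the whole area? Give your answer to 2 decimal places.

3335.55 kg

Product per acre = 101.6 / 26.5% = 383.396 kg.
Total product = 383.396 × 8.7 = 3335.547 kg.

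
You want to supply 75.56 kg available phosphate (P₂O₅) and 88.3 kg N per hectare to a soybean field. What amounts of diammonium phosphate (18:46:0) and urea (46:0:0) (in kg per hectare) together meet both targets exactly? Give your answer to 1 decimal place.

164.3 kg diammonium phosphate, 127.7 kg urea

Let a = kg of diammonium phosphate, b = kg of urea (per hectare).
P₂O₅: 0.46·a + 0·b = 75.56
N: 0.18·a + 0.46·b = 88.3
Eliminate a: (row1) − 0.46/0.18·(row2) → -1.17556·b = -150.096, so b = 127.681.
Back-substitute: a = (75.56 − 0·127.681) / 0.46 = 164.261.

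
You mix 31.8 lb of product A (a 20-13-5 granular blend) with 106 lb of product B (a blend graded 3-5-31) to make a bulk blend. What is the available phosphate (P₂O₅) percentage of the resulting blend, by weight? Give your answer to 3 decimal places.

Total mass = 31.8 + 106 = 137.8 lb.
P₂O₅ mass = 13%×31.8 + 5%×106 = 9.434 lb.
% P₂O₅ = 9.434 / 137.8 = 6.84615%.

6.846% P₂O₅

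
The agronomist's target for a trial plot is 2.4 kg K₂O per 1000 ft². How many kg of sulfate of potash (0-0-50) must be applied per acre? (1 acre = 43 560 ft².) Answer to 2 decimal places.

209.09 kg of product per acre

Product per 1000 ft² = 2.4 / 50% = 4.8 kg.
Convert to per acre: 4.8 × 43.56 = 209.088 kg.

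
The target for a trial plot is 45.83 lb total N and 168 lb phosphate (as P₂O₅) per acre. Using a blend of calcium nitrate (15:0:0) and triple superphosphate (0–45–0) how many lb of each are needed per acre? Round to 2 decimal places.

305.53 lb calcium nitrate, 373.33 lb triple superphosphate

With a, b = lb per acre of calcium nitrate and triple superphosphate:
N: 0.15·a + 0·b = 45.83
P₂O₅: 0·a + 0.45·b = 168
Solving simultaneously: a = 305.533, b = 373.333.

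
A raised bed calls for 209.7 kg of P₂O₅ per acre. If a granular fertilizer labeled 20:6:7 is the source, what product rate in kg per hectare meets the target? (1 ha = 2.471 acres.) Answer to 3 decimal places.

Product per acre = 209.7 / 6% = 3495 kg.
Convert to per hectare: 3495 × 2.471 = 8636.145 kg.

8636.145 kg of product per hectare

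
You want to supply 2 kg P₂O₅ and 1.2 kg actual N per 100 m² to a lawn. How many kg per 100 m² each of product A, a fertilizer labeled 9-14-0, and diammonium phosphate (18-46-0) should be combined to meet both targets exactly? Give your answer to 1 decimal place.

11.9 kg product A, 0.7 kg diammonium phosphate

Let a = kg of product A, b = kg of diammonium phosphate (per 100 m²).
P₂O₅: 0.14·a + 0.46·b = 2
N: 0.09·a + 0.18·b = 1.2
Eliminate b: (row1) − 0.46/0.18·(row2) → -0.09·a = -1.06667, so a = 11.8519.
Then b = (1.2 − 0.09·11.8519) / 0.18 = 0.740741.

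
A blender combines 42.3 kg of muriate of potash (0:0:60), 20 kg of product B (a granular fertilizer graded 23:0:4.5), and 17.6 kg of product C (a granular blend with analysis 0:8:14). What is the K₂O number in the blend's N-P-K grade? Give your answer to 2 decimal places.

Total mass = 42.3 + 20 + 17.6 = 79.9 kg.
K₂O mass = 60%×42.3 + 4.5%×20 + 14%×17.6 = 28.744 kg.
% K₂O = 28.744 / 79.9 = 35.97497%.

35.97% K₂O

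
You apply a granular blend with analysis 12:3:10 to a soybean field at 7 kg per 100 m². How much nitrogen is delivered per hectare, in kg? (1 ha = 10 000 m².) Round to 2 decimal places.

nitrogen per 100 m² = 7 × 12% = 0.84 kg.
Convert to per hectare: 0.84 × 100 = 84 kg.

84.00 kg N per hectare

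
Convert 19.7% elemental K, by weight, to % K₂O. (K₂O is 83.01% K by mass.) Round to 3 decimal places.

%K₂O = 19.7 / 0.8301 = 23.7321%.

23.732% K₂O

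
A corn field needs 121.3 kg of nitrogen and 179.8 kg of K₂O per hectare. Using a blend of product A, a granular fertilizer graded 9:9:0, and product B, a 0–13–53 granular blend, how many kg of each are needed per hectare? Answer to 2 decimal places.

With a, b = kg per hectare of product A and product B:
N: 0.09·a + 0·b = 121.3
K₂O: 0·a + 0.53·b = 179.8
Solving simultaneously: a = 1347.778, b = 339.245.

1347.78 kg product A, 339.25 kg product B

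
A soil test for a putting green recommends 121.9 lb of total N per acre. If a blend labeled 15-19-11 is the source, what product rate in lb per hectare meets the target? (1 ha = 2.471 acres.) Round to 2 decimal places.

2008.10 lb of product per hectare

Product per acre = 121.9 / 15% = 812.667 lb.
Convert to per hectare: 812.667 × 2.471 = 2008.099 lb.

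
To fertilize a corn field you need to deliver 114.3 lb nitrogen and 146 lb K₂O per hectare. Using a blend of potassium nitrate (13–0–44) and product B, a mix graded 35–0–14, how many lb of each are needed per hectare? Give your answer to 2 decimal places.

258.45 lb potassium nitrate, 230.57 lb product B

Per-hectare balance (a = potassium nitrate, b = product B):
N: 0.13·a + 0.35·b = 114.3
K₂O: 0.44·a + 0.14·b = 146
Eliminate a: (row1) − 0.13/0.44·(row2) → 0.308636·b = 71.1636, so b = 230.574.
Back-substitute: a = (114.3 − 0.35·230.574) / 0.13 = 258.454.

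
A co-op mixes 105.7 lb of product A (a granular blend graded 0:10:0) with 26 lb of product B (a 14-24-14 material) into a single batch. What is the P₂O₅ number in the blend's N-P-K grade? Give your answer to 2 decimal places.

Total mass = 105.7 + 26 = 131.7 lb.
P₂O₅ mass = 10%×105.7 + 24%×26 = 16.81 lb.
% P₂O₅ = 16.81 / 131.7 = 12.7639%.

12.76% P₂O₅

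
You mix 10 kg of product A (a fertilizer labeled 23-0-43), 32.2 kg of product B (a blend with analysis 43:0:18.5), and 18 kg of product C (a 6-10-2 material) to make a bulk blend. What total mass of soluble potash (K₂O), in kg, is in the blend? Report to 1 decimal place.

K₂O mass = 43%×10 + 18.5%×32.2 + 2%×18 = 10.617 kg.

10.6 kg K₂O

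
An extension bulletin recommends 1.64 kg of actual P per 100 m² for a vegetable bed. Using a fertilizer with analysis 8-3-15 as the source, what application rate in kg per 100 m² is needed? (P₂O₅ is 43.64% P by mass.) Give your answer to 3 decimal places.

As P₂O₅: 1.64 / 0.4364 = 3.75802 kg per 100 m².
Product per 100 m² = 3.75802 / 3% = 125.2673 kg.

125.267 kg of product per hundred sq m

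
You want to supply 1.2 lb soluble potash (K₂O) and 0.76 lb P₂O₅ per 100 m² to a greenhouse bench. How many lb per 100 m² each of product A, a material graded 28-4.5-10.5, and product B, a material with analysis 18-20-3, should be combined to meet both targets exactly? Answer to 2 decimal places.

With a, b = lb per 100 m² of product A and product B:
K₂O: 0.105·a + 0.03·b = 1.2
P₂O₅: 0.045·a + 0.2·b = 0.76
Solving simultaneously: a = 11.0534, b = 1.31298.

11.05 lb product A, 1.31 lb product B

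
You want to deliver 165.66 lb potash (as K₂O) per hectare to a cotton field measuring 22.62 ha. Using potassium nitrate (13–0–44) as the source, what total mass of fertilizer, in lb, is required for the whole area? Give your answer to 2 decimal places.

Product per hectare = 165.66 / 44% = 376.5 lb.
Total product = 376.5 × 22.62 = 8516.43 lb.

8516.43 lb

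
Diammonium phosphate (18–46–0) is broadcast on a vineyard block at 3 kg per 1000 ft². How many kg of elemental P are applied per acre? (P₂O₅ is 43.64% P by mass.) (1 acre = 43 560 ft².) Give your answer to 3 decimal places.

P₂O₅ per 1000 ft² = 3 × 46% = 1.38 kg.
Elemental P = 1.38 × 0.4364 = 0.602232 kg per 1000 ft².
Convert to per acre: 0.602232 × 43.56 = 26.2332 kg.

26.233 kg P per acre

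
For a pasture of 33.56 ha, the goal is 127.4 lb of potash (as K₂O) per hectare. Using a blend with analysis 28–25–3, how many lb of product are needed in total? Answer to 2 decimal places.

Product per hectare = 127.4 / 3% = 4246.67 lb.
Total product = 4246.67 × 33.56 = 142518.133 lb.

142518.13 lb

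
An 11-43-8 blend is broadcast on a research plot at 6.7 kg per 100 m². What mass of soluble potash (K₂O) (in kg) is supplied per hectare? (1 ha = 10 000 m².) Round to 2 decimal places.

53.60 kg K₂O per hectare

K₂O per 100 m² = 6.7 × 8% = 0.536 kg.
Convert to per hectare: 0.536 × 100 = 53.6 kg.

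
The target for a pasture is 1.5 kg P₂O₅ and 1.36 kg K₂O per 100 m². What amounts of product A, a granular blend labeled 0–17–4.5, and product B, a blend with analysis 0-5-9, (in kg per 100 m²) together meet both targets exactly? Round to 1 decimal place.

With a, b = kg per 100 m² of product A and product B:
P₂O₅: 0.17·a + 0.05·b = 1.5
K₂O: 0.045·a + 0.09·b = 1.36
Eliminate a: (row1) − 0.17/0.045·(row2) → -0.29·b = -3.63778, so b = 12.5441.
Back-substitute: a = (1.5 − 0.05·12.5441) / 0.17 = 5.1341.

5.1 kg product A, 12.5 kg product B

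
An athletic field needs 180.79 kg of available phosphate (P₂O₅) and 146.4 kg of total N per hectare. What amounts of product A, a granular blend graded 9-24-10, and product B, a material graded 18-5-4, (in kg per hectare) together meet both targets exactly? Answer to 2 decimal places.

651.74 kg product A, 487.47 kg product B

Let a = kg of product A, b = kg of product B (per hectare).
P₂O₅: 0.24·a + 0.05·b = 180.79
N: 0.09·a + 0.18·b = 146.4
From row1: a = (180.79 − 0.05·b) / 0.24.
Into row2: 0.09·(180.79 − 0.05·b)/0.24 + 0.18·b = 146.4 → b = 487.465, a = 651.736.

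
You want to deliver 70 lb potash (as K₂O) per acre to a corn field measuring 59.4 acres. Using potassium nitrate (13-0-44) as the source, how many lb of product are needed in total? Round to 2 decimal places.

Product per acre = 70 / 44% = 159.091 lb.
Total product = 159.091 × 59.4 = 9450 lb.

9450.00 lb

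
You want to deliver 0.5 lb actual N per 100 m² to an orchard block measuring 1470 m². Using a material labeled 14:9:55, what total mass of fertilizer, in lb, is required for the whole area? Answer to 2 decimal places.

52.50 lb

Product per 100 m² = 0.5 / 14% = 3.57143 lb.
Total product = 3.57143 × 1470 / 100 = 52.5 lb.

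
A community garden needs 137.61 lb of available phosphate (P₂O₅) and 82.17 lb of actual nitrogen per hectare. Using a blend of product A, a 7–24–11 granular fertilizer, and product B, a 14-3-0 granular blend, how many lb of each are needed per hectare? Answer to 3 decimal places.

533.343 lb product A, 320.257 lb product B

With a, b = lb per hectare of product A and product B:
P₂O₅: 0.24·a + 0.03·b = 137.61
N: 0.07·a + 0.14·b = 82.17
Eliminate a: (row1) − 0.24/0.07·(row2) → -0.45·b = -144.116, so b = 320.2571.
Back-substitute: a = (137.61 − 0.03·320.2571) / 0.24 = 533.3429.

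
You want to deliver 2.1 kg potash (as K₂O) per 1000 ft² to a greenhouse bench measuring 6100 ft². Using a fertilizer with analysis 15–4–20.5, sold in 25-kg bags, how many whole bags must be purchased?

Product per 1000 ft² = 2.1 / 20.5% = 10.2439 kg.
Total product = 10.2439 × 6100 / 1000 = 62.4878 kg.
Bags = ⌈62.4878 / 25⌉ = 3.

3 bags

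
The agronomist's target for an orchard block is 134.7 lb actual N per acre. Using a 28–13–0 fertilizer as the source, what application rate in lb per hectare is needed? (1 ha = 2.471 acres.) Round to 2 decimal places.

Product per acre = 134.7 / 28% = 481.071 lb.
Convert to per hectare: 481.071 × 2.471 = 1188.727 lb.

1188.73 lb of product per hectare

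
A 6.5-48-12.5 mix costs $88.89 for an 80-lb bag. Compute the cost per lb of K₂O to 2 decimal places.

K₂O in bag = 80 × 12.5% = 10 lb.
Cost per lb K₂O = $88.89 / 10 = $8.8890.

$8.89 per lb K₂O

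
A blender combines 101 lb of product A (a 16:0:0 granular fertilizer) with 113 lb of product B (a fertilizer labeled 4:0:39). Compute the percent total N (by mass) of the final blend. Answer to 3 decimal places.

9.664% N

Total mass = 101 + 113 = 214 lb.
N mass = 16%×101 + 4%×113 = 20.68 lb.
% N = 20.68 / 214 = 9.66355%.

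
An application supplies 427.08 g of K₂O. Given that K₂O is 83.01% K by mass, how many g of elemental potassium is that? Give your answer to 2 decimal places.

K = 427.08 × 0.8301 = 354.519 g.

354.52 g K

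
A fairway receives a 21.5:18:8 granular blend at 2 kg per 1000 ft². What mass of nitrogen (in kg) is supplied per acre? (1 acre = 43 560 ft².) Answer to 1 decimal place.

nitrogen per 1000 ft² = 2 × 21.5% = 0.43 kg.
Convert to per acre: 0.43 × 43.56 = 18.7308 kg.

18.7 kg N per acre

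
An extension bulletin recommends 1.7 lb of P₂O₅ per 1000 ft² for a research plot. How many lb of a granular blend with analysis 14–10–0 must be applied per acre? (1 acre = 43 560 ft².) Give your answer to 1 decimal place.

740.5 lb of product per acre

Product per 1000 ft² = 1.7 / 10% = 17 lb.
Convert to per acre: 17 × 43.56 = 740.52 lb.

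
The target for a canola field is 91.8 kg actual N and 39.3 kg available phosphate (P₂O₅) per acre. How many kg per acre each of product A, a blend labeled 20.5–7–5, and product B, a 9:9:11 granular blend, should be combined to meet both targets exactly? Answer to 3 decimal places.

388.889 kg product A, 134.198 kg product B

Per-acre balance (a = product A, b = product B):
N: 0.205·a + 0.09·b = 91.8
P₂O₅: 0.07·a + 0.09·b = 39.3
Solving simultaneously: a = 388.8889, b = 134.1975.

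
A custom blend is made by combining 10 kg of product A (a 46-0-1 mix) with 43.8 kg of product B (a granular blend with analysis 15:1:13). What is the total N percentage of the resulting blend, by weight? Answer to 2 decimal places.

20.76% N

Total mass = 10 + 43.8 = 53.8 kg.
N mass = 46%×10 + 15%×43.8 = 11.17 kg.
% N = 11.17 / 53.8 = 20.7621%.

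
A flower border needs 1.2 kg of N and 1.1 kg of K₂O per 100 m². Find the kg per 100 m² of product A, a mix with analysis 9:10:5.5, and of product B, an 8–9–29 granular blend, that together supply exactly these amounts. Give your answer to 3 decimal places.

With a, b = kg per 100 m² of product A and product B:
N: 0.09·a + 0.08·b = 1.2
K₂O: 0.055·a + 0.29·b = 1.1
Eliminate a: (row1) − 0.09/0.055·(row2) → -0.394545·b = -0.6, so b = 1.52074.
Back-substitute: a = (1.2 − 0.08·1.52074) / 0.09 = 11.9816.

11.982 kg product A, 1.521 kg product B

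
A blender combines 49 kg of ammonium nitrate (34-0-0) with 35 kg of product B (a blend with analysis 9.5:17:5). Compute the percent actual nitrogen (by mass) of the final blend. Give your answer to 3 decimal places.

Total mass = 49 + 35 = 84 kg.
N mass = 34%×49 + 9.5%×35 = 19.985 kg.
% N = 19.985 / 84 = 23.7917%.

23.792% N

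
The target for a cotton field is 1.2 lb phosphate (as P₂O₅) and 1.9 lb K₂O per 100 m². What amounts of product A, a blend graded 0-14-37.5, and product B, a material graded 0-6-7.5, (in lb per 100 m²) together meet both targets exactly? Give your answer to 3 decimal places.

Let a = lb of product A, b = lb of product B (per 100 m²).
P₂O₅: 0.14·a + 0.06·b = 1.2
K₂O: 0.375·a + 0.075·b = 1.9
From row1: a = (1.2 − 0.06·b) / 0.14.
Into row2: 0.375·(1.2 − 0.06·b)/0.14 + 0.075·b = 1.9 → b = 15.3333, a = 2.

2.000 lb product A, 15.333 lb product B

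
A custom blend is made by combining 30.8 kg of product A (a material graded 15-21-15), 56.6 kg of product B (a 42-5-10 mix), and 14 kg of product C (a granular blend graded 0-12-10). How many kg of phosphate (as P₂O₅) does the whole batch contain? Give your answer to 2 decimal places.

10.98 kg P₂O₅

P₂O₅ mass = 21%×30.8 + 5%×56.6 + 12%×14 = 10.978 kg.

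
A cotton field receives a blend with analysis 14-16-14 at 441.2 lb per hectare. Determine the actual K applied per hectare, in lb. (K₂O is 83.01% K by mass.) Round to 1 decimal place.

51.3 lb K per hectare

K₂O per hectare = 441.2 × 14% = 61.768 lb.
Elemental K = 61.768 × 0.8301 = 51.2736 lb per hectare.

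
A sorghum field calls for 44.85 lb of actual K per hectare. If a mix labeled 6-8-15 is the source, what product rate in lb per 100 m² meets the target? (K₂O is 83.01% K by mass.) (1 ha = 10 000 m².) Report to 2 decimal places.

3.60 lb of product per hundred sq m

As K₂O: 44.85 / 0.8301 = 54.0296 lb per hectare.
Product per hectare = 54.0296 / 15% = 360.198 lb.
Convert to per 100 m²: 360.198 × 0.01 = 3.60198 lb.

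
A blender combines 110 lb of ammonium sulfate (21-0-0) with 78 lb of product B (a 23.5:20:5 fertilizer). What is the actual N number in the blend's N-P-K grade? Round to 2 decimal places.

Total mass = 110 + 78 = 188 lb.
N mass = 21%×110 + 23.5%×78 = 41.43 lb.
% N = 41.43 / 188 = 22.0372%.

22.04% N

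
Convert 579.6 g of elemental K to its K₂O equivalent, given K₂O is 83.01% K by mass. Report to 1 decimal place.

698.2 g K₂O

K₂O = 579.6 / 0.8301 = 698.229 g.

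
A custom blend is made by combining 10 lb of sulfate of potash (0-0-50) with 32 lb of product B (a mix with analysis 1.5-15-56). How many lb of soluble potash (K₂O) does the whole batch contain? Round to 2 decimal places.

K₂O mass = 50%×10 + 56%×32 = 22.92 lb.

22.92 lb K₂O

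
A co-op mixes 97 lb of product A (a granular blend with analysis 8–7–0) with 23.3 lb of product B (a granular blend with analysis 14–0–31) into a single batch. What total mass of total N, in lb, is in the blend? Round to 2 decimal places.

N mass = 8%×97 + 14%×23.3 = 11.022 lb.

11.02 lb N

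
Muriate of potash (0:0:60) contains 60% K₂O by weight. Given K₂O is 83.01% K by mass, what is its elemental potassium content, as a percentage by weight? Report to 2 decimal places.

49.81% K

%K = 60 × 0.8301 = 49.806%.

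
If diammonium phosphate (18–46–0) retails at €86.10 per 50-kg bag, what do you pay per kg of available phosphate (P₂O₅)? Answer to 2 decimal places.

€3.74 per kg P₂O₅

P₂O₅ in bag = 50 × 46% = 23 kg.
Cost per kg P₂O₅ = €86.10 / 23 = €3.7435.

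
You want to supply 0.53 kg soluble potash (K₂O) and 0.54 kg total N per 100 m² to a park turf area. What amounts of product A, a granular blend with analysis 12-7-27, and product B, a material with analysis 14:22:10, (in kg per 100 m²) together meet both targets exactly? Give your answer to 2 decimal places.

With a, b = kg per 100 m² of product A and product B:
K₂O: 0.27·a + 0.1·b = 0.53
N: 0.12·a + 0.14·b = 0.54
From row1: a = (0.53 − 0.1·b) / 0.27.
Into row2: 0.12·(0.53 − 0.1·b)/0.27 + 0.14·b = 0.54 → b = 3.18605, a = 0.782946.

0.78 kg product A, 3.19 kg product B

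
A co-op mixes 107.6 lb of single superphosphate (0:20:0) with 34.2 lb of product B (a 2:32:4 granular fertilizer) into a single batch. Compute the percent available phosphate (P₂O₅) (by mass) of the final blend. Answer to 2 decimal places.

22.89% P₂O₅

Total mass = 107.6 + 34.2 = 141.8 lb.
P₂O₅ mass = 20%×107.6 + 32%×34.2 = 32.464 lb.
% P₂O₅ = 32.464 / 141.8 = 22.8942%.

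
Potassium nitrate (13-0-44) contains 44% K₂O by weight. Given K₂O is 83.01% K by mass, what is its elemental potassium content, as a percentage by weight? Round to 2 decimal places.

36.52% K

%K = 44 × 0.8301 = 36.5244%.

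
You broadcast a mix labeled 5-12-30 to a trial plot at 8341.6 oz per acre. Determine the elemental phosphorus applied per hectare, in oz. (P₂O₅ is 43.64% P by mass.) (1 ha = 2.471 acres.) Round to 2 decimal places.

1079.41 oz P per hectare

P₂O₅ per acre = 8341.6 × 12% = 1000.99 oz.
Elemental P = 1000.99 × 0.4364 = 436.833 oz per acre.
Convert to per hectare: 436.833 × 2.471 = 1079.414 oz.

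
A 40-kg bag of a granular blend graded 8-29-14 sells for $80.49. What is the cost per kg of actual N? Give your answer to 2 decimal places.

N in bag = 40 × 8% = 3.2 kg.
Cost per kg N = $80.49 / 3.2 = $25.1531.

$25.15 per kg N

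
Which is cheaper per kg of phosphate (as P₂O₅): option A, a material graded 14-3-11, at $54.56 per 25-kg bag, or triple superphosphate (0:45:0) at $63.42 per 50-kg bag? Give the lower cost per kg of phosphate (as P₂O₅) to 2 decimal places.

option A: P₂O₅ per bag = 25 × 3% = 0.75 kg; cost = 54.56 / 0.75 = $72.7467/kg P₂O₅.
triple superphosphate: P₂O₅ per bag = 50 × 45% = 22.5 kg; cost = 63.42 / 22.5 = $2.8187/kg P₂O₅.
triple superphosphate is cheaper.

$2.82 per kg P₂O₅ (triple superphosphate)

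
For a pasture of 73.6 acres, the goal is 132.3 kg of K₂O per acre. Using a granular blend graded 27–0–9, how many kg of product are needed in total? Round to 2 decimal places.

Product per acre = 132.3 / 9% = 1470 kg.
Total product = 1470 × 73.6 = 108192 kg.

108192.00 kg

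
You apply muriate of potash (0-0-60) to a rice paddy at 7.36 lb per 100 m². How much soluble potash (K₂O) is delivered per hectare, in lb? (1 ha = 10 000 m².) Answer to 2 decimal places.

441.60 lb K₂O per hectare

K₂O per 100 m² = 7.36 × 60% = 4.416 lb.
Convert to per hectare: 4.416 × 100 = 441.6 lb.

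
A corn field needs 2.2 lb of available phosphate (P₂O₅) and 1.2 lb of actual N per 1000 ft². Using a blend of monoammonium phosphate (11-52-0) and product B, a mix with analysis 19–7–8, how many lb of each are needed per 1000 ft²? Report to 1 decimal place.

With a, b = lb per 1000 ft² of monoammonium phosphate and product B:
P₂O₅: 0.52·a + 0.07·b = 2.2
N: 0.11·a + 0.19·b = 1.2
Solving simultaneously: a = 3.6663, b = 4.19319.

3.7 lb monoammonium phosphate, 4.2 lb product B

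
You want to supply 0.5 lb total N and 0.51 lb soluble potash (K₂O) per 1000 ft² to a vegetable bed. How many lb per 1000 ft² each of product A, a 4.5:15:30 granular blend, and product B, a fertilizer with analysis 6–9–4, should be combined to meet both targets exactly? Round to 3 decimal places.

0.654 lb product A, 7.843 lb product B

Let a = lb of product A, b = lb of product B (per 1000 ft²).
N: 0.045·a + 0.06·b = 0.5
K₂O: 0.3·a + 0.04·b = 0.51
From row1: a = (0.5 − 0.06·b) / 0.045.
Into row2: 0.3·(0.5 − 0.06·b)/0.045 + 0.04·b = 0.51 → b = 7.84259, a = 0.654321.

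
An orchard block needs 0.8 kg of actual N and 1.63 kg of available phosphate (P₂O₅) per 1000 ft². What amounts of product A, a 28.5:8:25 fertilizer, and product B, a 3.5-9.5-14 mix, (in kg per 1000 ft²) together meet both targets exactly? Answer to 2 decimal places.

With a, b = kg per 1000 ft² of product A and product B:
N: 0.285·a + 0.035·b = 0.8
P₂O₅: 0.08·a + 0.095·b = 1.63
Solving simultaneously: a = 0.780639, b = 16.5005.

0.78 kg product A, 16.50 kg product B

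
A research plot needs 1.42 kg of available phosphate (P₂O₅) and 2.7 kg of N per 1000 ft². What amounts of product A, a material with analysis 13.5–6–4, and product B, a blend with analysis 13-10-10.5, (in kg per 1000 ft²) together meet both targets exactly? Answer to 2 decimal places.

14.98 kg product A, 5.21 kg product B

Let a = kg of product A, b = kg of product B (per 1000 ft²).
P₂O₅: 0.06·a + 0.1·b = 1.42
N: 0.135·a + 0.13·b = 2.7
Eliminate a: (row1) − 0.06/0.135·(row2) → 0.0422222·b = 0.22, so b = 5.21053.
Back-substitute: a = (1.42 − 0.1·5.21053) / 0.06 = 14.9825.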